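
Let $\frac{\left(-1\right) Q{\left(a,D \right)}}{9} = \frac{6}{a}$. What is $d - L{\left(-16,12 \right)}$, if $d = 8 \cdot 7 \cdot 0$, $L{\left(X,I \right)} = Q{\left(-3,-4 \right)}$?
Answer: $-18$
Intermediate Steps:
$Q{\left(a,D \right)} = - \frac{54}{a}$ ($Q{\left(a,D \right)} = - 9 \frac{6}{a} = - \frac{54}{a}$)
$L{\left(X,I \right)} = 18$ ($L{\left(X,I \right)} = - \frac{54}{-3} = \left(-54\right) \left(- \frac{1}{3}\right) = 18$)
$d = 0$ ($d = 56 \cdot 0 = 0$)
$d - L{\left(-16,12 \right)} = 0 - 18 = -18$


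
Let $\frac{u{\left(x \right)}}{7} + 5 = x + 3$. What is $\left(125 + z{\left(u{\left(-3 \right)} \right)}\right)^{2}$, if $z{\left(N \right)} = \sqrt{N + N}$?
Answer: $\left(125 + i \sqrt{70}\right)^{2} \approx 15555.0 + 2091.6 i$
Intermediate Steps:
$u{\left(x \right)} = -14 + 7 x$ ($u{\left(x \right)} = -35 + 7 \left(x + 3\right) = -35 + 7 \left(3 + x\right) = -35 + \left(21 + 7 x\right) = -14 + 7 x$)
$z{\left(N \right)} = \sqrt{2} \sqrt{N}$ ($z{\left(N \right)} = \sqrt{2 N} = \sqrt{2} \sqrt{N}$)
$\left(125 + z{\left(u{\left(-3 \right)} \right)}\right)^{2} = \left(125 + \sqrt{2} \sqrt{-14 + 7 \left(-3\right)}\right)^{2} = \left(125 + \sqrt{2} \sqrt{-14 - 21}\right)^{2} = \left(125 + \sqrt{2} \sqrt{-35}\right)^{2} = \left(125 + \sqrt{2} i \sqrt{35}\right)^{2} = \left(125 + i \sqrt{70}\right)^{2}$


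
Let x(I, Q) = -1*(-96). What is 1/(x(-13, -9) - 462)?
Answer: -1/366 ≈ -0.0027322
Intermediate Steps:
x(I, Q) = 96
1/(x(-13, -9) - 462) = 1/(96 - 462) = 1/(-366) = -1/366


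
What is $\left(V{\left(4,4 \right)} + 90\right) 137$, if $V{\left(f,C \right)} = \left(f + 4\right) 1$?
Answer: $13426$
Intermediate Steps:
$V{\left(f,C \right)} = 4 + f$ ($V{\left(f,C \right)} = \left(4 + f\right) 1 = 4 + f$)
$\left(V{\left(4,4 \right)} + 90\right) 137 = \left(\left(4 + 4\right) + 90\right) 137 = \left(8 + 90\right) 137 = 98 \cdot 137 = 13426$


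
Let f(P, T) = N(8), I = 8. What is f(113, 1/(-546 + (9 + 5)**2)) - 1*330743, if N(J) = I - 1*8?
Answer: -330743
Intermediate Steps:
N(J) = 0 (N(J) = 8 - 1*8 = 8 - 8 = 0)
f(P, T) = 0
f(113, 1/(-546 + (9 + 5)**2)) - 1*330743 = 0 - 1*330743 = 0 - 330743 = -330743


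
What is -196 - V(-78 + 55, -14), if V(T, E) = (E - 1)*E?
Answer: -406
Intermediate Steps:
V(T, E) = E*(-1 + E) (V(T, E) = (-1 + E)*E = E*(-1 + E))
-196 - V(-78 + 55, -14) = -196 - (-14)*(-1 - 14) = -196 - (-14)*(-15) = -196 - 1*210 = -196 - 210 = -406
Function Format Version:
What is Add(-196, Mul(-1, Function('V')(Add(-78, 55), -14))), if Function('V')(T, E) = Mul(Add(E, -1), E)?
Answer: -406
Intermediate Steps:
Function('V')(T, E) = Mul(E, Add(-1, E)) (Function('V')(T, E) = Mul(Add(-1, E), E) = Mul(E, Add(-1, E)))
Add(-196, Mul(-1, Function('V')(Add(-78, 55), -14))) = Add(-196, Mul(-1, Mul(-14, Add(-1, -14)))) = Add(-196, Mul(-1, Mul(-14, -15))) = Add(-196, Mul(-1, 210)) = Add(-196, -210) = -406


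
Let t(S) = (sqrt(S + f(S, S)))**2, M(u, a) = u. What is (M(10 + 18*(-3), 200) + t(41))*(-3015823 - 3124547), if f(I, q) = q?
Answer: -233334060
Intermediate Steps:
t(S) = 2*S (t(S) = (sqrt(S + S))**2 = (sqrt(2*S))**2 = (sqrt(2)*sqrt(S))**2 = 2*S)
(M(10 + 18*(-3), 200) + t(41))*(-3015823 - 3124547) = ((10 + 18*(-3)) + 2*41)*(-3015823 - 3124547) = ((10 - 54) + 82)*(-6140370) = (-44 + 82)*(-6140370) = 38*(-6140370) = -233334060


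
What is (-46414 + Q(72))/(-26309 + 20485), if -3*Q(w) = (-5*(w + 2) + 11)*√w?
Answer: 23207/2912 - 359*√2/2912 ≈ 7.7951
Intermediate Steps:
Q(w) = -√w*(1 - 5*w)/3 (Q(w) = -(-5*(w + 2) + 11)*√w/3 = -(-5*(2 + w) + 11)*√w/3 = -((-10 - 5*w) + 11)*√w/3 = -(1 - 5*w)*√w/3 = -√w*(1 - 5*w)/3)
(-46414 + Q(72))/(-26309 + 20485) = (-46414 + √72*(-1 + 5*72)/3)/(-26309 + 20485) = (-46414 + (6*√2)*(-1 + 360)/3)/(-5824) = (-46414 + (⅓)*(6*√2)*359)*(-1/5824) = (-46414 + 718*√2)*(-1/5824) = 23207/2912 - 359*√2/2912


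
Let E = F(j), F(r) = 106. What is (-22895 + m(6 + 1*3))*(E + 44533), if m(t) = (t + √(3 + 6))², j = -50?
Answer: -1015581889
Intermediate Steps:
E = 106
m(t) = (3 + t)² (m(t) = (t + √9)² = (t + 3)² = (3 + t)²)
(-22895 + m(6 + 1*3))*(E + 44533) = (-22895 + (3 + (6 + 1*3))²)*(106 + 44533) = (-22895 + (3 + (6 + 3))²)*44639 = (-22895 + (3 + 9)²)*44639 = (-22895 + 12²)*44639 = (-22895 + 144)*44639 = -22751*44639 = -1015581889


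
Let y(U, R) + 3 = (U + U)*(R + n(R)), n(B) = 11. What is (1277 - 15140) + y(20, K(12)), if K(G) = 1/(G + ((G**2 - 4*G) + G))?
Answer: -40277/3 ≈ -13426.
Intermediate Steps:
K(G) = 1/(G**2 - 2*G) (K(G) = 1/(G + (G**2 - 3*G)) = 1/(G**2 - 2*G))
y(U, R) = -3 + 2*U*(11 + R) (y(U, R) = -3 + (U + U)*(R + 11) = -3 + (2*U)*(11 + R) = -3 + 2*U*(11 + R))
(1277 - 15140) + y(20, K(12)) = (1277 - 15140) + (-3 + 22*20 + 2*(1/(12*(-2 + 12)))*20) = -13863 + (-3 + 440 + 2*((1/12)/10)*20) = -13863 + (-3 + 440 + 2*((1/12)*(1/10))*20) = -13863 + (-3 + 440 + 2*(1/120)*20) = -13863 + (-3 + 440 + 1/3) = -13863 + 1312/3 = -40277/3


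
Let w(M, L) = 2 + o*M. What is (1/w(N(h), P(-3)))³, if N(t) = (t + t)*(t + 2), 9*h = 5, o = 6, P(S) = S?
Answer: 19683/135796744 ≈ 0.00014494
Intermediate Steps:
h = 5/9 (h = (⅑)*5 = 5/9 ≈ 0.55556)
N(t) = 2*t*(2 + t) (N(t) = (2*t)*(2 + t) = 2*t*(2 + t))
w(M, L) = 2 + 6*M
(1/w(N(h), P(-3)))³ = (1/(2 + 6*(2*(5/9)*(2 + 5/9))))³ = (1/(2 + 6*(2*(5/9)*(23/9))))³ = (1/(2 + 6*(230/81)))³ = (1/(2 + 460/27))³ = (1/(514/27))³ = (27/514)³ = 19683/135796744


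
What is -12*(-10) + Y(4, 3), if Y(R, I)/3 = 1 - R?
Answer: 111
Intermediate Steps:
Y(R, I) = 3 - 3*R (Y(R, I) = 3*(1 - R) = 3 - 3*R)
-12*(-10) + Y(4, 3) = -12*(-10) + (3 - 3*4) = 120 + (3 - 12) = 120 - 9 = 111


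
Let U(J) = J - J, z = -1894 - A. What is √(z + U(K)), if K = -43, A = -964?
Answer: I*√930 ≈ 30.496*I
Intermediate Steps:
z = -930 (z = -1894 - 1*(-964) = -1894 + 964 = -930)
U(J) = 0
√(z + U(K)) = √(-930 + 0) = √(-930) = I*√930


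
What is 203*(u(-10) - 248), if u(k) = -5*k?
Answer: -40194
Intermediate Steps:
203*(u(-10) - 248) = 203*(-5*(-10) - 248) = 203*(50 - 248) = 203*(-198) = -40194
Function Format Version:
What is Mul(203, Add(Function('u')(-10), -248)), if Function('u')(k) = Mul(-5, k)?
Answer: -40194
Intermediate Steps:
Mul(203, Add(Function('u')(-10), -248)) = Mul(203, Add(Mul(-5, -10), -248)) = Mul(203, Add(50, -248)) = Mul(203, -198) = -40194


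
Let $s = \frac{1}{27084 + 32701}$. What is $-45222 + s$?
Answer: $- \frac{2703597269}{59785} \approx -45222.0$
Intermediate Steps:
$s = \frac{1}{59785} \approx 1.6727 \cdot 10^{-5}$
$-45222 + s = -45222 + \frac{1}{59785} = - \frac{2703597269}{59785}$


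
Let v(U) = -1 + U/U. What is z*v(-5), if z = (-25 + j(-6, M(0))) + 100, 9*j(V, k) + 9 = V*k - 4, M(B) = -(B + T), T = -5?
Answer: 0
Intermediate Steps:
v(U) = 0 (v(U) = -1 + 1 = 0)
M(B) = 5 - B (M(B) = -(B - 5) = -(-5 + B) = 5 - B)
j(V, k) = -13/9 + V*k/9 (j(V, k) = -1 + (V*k - 4)/9 = -1 + (-4 + V*k)/9 = -1 + (-4/9 + V*k/9) = -13/9 + V*k/9)
z = 632/9 (z = (-25 + (-13/9 + (1/9)*(-6)*(5 - 1*0))) + 100 = (-25 + (-13/9 + (1/9)*(-6)*(5 + 0))) + 100 = (-25 + (-13/9 + (1/9)*(-6)*5)) + 100 = (-25 + (-13/9 - 10/3)) + 100 = (-25 - 43/9) + 100 = -268/9 + 100 = 632/9 ≈ 70.222)
z*v(-5) = (632/9)*0 = 0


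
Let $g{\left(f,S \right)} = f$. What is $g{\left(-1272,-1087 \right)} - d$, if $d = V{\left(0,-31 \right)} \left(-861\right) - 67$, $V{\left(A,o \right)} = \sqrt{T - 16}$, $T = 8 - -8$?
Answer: $-1205$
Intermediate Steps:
$T = 16$ ($T = 8 + 8 = 16$)
$V{\left(A,o \right)} = 0$ ($V{\left(A,o \right)} = \sqrt{16 - 16} = \sqrt{0} = 0$)
$d = -67$ ($d = 0 \left(-861\right) - 67 = 0 - 67 = -67$)
$g{\left(-1272,-1087 \right)} - d = -1272 - -67 = -1272 + 67 = -1205$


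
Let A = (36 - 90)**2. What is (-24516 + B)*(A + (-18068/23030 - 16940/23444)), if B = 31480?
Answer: 1369800831772724/67489415 ≈ 2.0297e+7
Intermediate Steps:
A = 2916 (A = (-54)**2 = 2916)
(-24516 + B)*(A + (-18068/23030 - 16940/23444)) = (-24516 + 31480)*(2916 + (-18068/23030 - 16940/23444)) = 6964*(2916 + (-18068*1/23030 - 16940*1/23444)) = 6964*(2916 + (-9034/11515 - 4235/5861)) = 6964*(2916 - 101714299/67489415) = 6964*(196697419841/67489415) = 1369800831772724/67489415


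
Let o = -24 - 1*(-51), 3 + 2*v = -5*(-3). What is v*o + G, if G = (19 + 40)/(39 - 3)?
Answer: 5891/36 ≈ 163.64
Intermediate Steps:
v = 6 (v = -3/2 + (-5*(-3))/2 = -3/2 + (1/2)*15 = -3/2 + 15/2 = 6)
G = 59/36 ≈ 1.6389
o = 27 (o = -24 + 51 = 27)
v*o + G = 6*27 + 59/36 = 162 + 59/36 = 5891/36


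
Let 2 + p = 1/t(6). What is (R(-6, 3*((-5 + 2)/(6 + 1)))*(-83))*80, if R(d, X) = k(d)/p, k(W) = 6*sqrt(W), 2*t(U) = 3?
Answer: 29880*I*sqrt(6) ≈ 73191.0*I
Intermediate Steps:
t(U) = 3/2 (t(U) = (1/2)*3 = 3/2)
p = -4/3 (p = -2 + 1/(3/2) = -2 + 2/3 = -4/3 ≈ -1.3333)
R(d, X) = -9*sqrt(d)/2 (R(d, X) = (6*sqrt(d))/(-4/3) = (6*sqrt(d))*(-3/4) = -9*sqrt(d)/2)
(R(-6, 3*((-5 + 2)/(6 + 1)))*(-83))*80 = (-9*I*sqrt(6)/2*(-83))*80 = (747*I*sqrt(6)/2)*80 = 29880*I*sqrt(6)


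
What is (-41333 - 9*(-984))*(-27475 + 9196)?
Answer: 593647083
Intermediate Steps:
(-41333 - 9*(-984))*(-27475 + 9196) = (-41333 + 8856)*(-18279) = -32477*(-18279) = 593647083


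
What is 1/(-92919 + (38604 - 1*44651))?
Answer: -1/98966 ≈ -1.0104e-5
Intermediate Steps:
1/(-92919 + (38604 - 1*44651)) = 1/(-92919 + (38604 - 44651)) = 1/(-92919 - 6047) = 1/(-98966) = -1/98966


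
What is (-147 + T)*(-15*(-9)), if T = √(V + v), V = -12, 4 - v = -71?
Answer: -19845 + 405*√7 ≈ -18773.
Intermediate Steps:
v = 75 (v = 4 - 1*(-71) = 4 + 71 = 75)
T = 3*√7 (T = √(-12 + 75) = √63 = 3*√7 ≈ 7.9373)
(-147 + T)*(-15*(-9)) = (-147 + 3*√7)*(-15*(-9)) = (-147 + 3*√7)*135 = -19845 + 405*√7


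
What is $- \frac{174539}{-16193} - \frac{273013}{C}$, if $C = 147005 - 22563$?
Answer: $\frac{17299082729}{2015089306} \approx 8.5848$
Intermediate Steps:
$C = 124442$ ($C = 147005 - 22563 = 124442$)
$- \frac{174539}{-16193} - \frac{273013}{C} = - \frac{174539}{-16193} - \frac{273013}{124442} = \left(-174539\right) \left(- \frac{1}{16193}\right) - \frac{273013}{124442} = \frac{174539}{16193} - \frac{273013}{124442} = \frac{17299082729}{2015089306}$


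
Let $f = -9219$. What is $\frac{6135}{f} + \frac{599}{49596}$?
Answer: $- \frac{99583093}{152408508} \approx -0.6534$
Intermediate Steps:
$\frac{6135}{f} + \frac{599}{49596} = \frac{6135}{-9219} + \frac{599}{49596} = 6135 \left(- \frac{1}{9219}\right) + 599 \cdot \frac{1}{49596} = - \frac{2045}{3073} + \frac{599}{49596} = - \frac{99583093}{152408508}$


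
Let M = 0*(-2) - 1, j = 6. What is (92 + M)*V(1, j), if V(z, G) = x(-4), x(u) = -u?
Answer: 364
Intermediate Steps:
V(z, G) = 4 (V(z, G) = -1*(-4) = 4)
M = -1 (M = 0 - 1 = -1)
(92 + M)*V(1, j) = (92 - 1)*4 = 91*4 = 364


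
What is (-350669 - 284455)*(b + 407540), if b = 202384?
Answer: -387377370576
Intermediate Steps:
(-350669 - 284455)*(b + 407540) = (-350669 - 284455)*(202384 + 407540) = -635124*609924 = -387377370576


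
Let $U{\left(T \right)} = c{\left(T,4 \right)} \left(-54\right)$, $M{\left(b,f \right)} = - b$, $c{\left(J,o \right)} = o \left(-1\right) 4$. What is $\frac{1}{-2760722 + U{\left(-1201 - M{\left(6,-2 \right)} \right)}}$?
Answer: $- \frac{1}{2759858} \approx -3.6234 \cdot 10^{-7}$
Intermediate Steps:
$c{\left(J,o \right)} = - 4 o$ ($c{\left(J,o \right)} = - o 4 = - 4 o$)
$U{\left(T \right)} = 864$ ($U{\left(T \right)} = \left(-4\right) 4 \left(-54\right) = \left(-16\right) \left(-54\right) = 864$)
$\frac{1}{-2760722 + U{\left(-1201 - M{\left(6,-2 \right)} \right)}} = \frac{1}{-2760722 + 864} = \frac{1}{-2759858} = - \frac{1}{2759858}$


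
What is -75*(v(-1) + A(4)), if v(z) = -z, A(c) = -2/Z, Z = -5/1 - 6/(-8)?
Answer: -1875/17 ≈ -110.29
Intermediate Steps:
Z = -17/4 (Z = -5*1 - 6*(-⅛) = -5 + ¾ = -17/4 ≈ -4.2500)
A(c) = 8/17 (A(c) = -2/(-17/4) = -2*(-4/17) = 8/17)
-75*(v(-1) + A(4)) = -75*(-1*(-1) + 8/17) = -75*(1 + 8/17) = -75*25/17 = -1875/17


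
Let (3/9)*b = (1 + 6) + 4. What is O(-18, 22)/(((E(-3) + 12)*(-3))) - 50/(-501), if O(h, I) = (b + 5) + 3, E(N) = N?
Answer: -6397/4509 ≈ -1.4187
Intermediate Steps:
b = 33 (b = 3*((1 + 6) + 4) = 3*(7 + 4) = 3*11 = 33)
O(h, I) = 41 (O(h, I) = (33 + 5) + 3 = 38 + 3 = 41)
O(-18, 22)/(((E(-3) + 12)*(-3))) - 50/(-501) = 41/(((-3 + 12)*(-3))) - 50/(-501) = 41/((9*(-3))) - 50*(-1/501) = 41/(-27) + 50/501 = 41*(-1/27) + 50/501 = -41/27 + 50/501 = -6397/4509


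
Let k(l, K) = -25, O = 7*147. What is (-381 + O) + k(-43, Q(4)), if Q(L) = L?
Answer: 623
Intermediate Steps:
O = 1029
(-381 + O) + k(-43, Q(4)) = (-381 + 1029) - 25 = 648 - 25 = 623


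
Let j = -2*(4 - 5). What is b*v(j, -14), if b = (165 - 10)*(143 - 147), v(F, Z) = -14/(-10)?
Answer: -868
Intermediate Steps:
j = 2 (j = -2*(-1) = 2)
v(F, Z) = 7/5 (v(F, Z) = -14*(-1/10) = 7/5)
b = -620 (b = 155*(-4) = -620)
b*v(j, -14) = -620*7/5 = -868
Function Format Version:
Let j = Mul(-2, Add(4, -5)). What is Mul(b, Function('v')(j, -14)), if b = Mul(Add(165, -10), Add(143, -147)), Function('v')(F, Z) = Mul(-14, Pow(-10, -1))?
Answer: -868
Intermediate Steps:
j = 2 (j = Mul(-2, -1) = 2)
Function('v')(F, Z) = Rational(7, 5) (Function('v')(F, Z) = Mul(-14, Rational(-1, 10)) = Rational(7, 5))
b = -620 (b = Mul(155, -4) = -620)
Mul(b, Function('v')(j, -14)) = Mul(-620, Rational(7, 5)) = -868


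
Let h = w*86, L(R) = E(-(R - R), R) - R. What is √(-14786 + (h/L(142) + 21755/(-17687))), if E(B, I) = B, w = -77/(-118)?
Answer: I*√324703895066452673698/148181686 ≈ 121.6*I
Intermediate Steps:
w = 77/118 (w = -77*(-1/118) = 77/118 ≈ 0.65254)
L(R) = -R (L(R) = -(R - R) - R = -1*0 - R = 0 - R = -R)
h = 3311/59 (h = (77/118)*86 = 3311/59 ≈ 56.119)
√(-14786 + (h/L(142) + 21755/(-17687))) = √(-14786 + (3311/(59*((-1*142))) + 21755/(-17687))) = √(-14786 + ((3311/59)/(-142) + 21755*(-1/17687))) = √(-14786 + ((3311/59)*(-1/142) - 21755/17687)) = √(-14786 + (-3311/8378 - 21755/17687)) = √(-14786 - 240825047/148181686) = √(-2191255234243/148181686) = I*√324703895066452673698/148181686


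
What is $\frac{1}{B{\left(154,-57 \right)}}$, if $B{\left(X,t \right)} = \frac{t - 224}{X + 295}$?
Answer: $- \frac{449}{281} \approx -1.5979$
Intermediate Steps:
$B{\left(X,t \right)} = \frac{-224 + t}{295 + X}$
$\frac{1}{B{\left(154,-57 \right)}} = \frac{1}{\frac{1}{295 + 154} \left(-224 - 57\right)} = \frac{1}{\frac{1}{449} \left(-281\right)} = \frac{1}{- \frac{281}{449}} = - \frac{449}{281}$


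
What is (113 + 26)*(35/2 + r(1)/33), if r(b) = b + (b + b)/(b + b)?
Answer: 161101/66 ≈ 2440.9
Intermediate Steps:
r(b) = 1 + b (r(b) = b + (2*b)/((2*b)) = b + (2*b)*(1/(2*b)) = b + 1 = 1 + b)
(113 + 26)*(35/2 + r(1)/33) = (113 + 26)*(35/2 + (1 + 1)/33) = 139*(35*(½) + 2*(1/33)) = 139*(35/2 + 2/33) = 139*(1159/66) = 161101/66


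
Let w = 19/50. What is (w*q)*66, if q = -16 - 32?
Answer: -30096/25 ≈ -1203.8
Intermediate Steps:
q = -48
w = 19/50 (w = 19*(1/50) = 19/50 ≈ 0.38000)
(w*q)*66 = ((19/50)*(-48))*66 = -456/25*66 = -30096/25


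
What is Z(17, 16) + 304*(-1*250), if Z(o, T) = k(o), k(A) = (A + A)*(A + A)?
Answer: -74844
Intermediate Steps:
k(A) = 4*A² (k(A) = (2*A)*(2*A) = 4*A²)
Z(o, T) = 4*o²
Z(17, 16) + 304*(-1*250) = 4*17² + 304*(-1*250) = 4*289 + 304*(-250) = 1156 - 76000 = -74844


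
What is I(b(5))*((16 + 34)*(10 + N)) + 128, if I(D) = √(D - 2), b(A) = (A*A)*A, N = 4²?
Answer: 128 + 1300*√123 ≈ 14546.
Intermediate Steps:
N = 16
b(A) = A³ (b(A) = A²*A = A³)
I(D) = √(-2 + D)
I(b(5))*((16 + 34)*(10 + N)) + 128 = √(-2 + 5³)*((16 + 34)*(10 + 16)) + 128 = √(-2 + 125)*(50*26) + 128 = √123*1300 + 128 = 1300*√123 + 128 = 128 + 1300*√123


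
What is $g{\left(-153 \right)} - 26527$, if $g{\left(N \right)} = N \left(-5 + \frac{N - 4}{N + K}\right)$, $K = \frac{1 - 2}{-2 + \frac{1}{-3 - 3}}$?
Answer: $- \frac{17132773}{661} \approx -25919.0$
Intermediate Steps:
$K = \frac{6}{13}$ ($K = - \frac{1}{-2 + \frac{1}{-6}} = - \frac{1}{-2 - \frac{1}{6}} = - \frac{1}{- \frac{13}{6}} = \left(-1\right) \left(- \frac{6}{13}\right) = \frac{6}{13} \approx 0.46154$)
$g{\left(N \right)} = N \left(-5 + \frac{-4 + N}{\frac{6}{13} + N}\right)$ ($g{\left(N \right)} = N \left(-5 + \frac{N - 4}{N + \frac{6}{13}}\right) = N \left(-5 + \frac{-4 + N}{\frac{6}{13} + N}\right)$)
$g{\left(-153 \right)} - 26527 = \left(-2\right) \left(-153\right) \frac{1}{6 + 13 \left(-153\right)} \left(41 + 26 \left(-153\right)\right) - 26527 = \left(-2\right) \left(-153\right) \frac{1}{6 - 1989} \left(41 - 3978\right) - 26527 = \left(-2\right) \left(-153\right) \frac{1}{-1983} \left(-3937\right) - 26527 = \left(-2\right) \left(-153\right) \left(- \frac{1}{1983}\right) \left(-3937\right) - 26527 = \frac{401574}{661} - 26527 = - \frac{17132773}{661}$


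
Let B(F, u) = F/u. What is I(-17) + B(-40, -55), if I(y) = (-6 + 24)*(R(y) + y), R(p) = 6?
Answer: -2170/11 ≈ -197.27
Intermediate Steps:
I(y) = 108 + 18*y (I(y) = (-6 + 24)*(6 + y) = 18*(6 + y) = 108 + 18*y)
I(-17) + B(-40, -55) = (108 + 18*(-17)) - 40/(-55) = (108 - 306) - 40*(-1/55) = -198 + 8/11 = -2170/11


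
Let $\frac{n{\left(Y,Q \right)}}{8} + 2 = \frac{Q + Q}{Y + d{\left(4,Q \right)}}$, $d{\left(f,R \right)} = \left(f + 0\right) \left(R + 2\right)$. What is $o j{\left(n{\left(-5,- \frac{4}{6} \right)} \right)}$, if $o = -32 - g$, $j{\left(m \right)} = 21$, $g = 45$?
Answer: $-1617$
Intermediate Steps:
$d{\left(f,R \right)} = f \left(2 + R\right)$
$n{\left(Y,Q \right)} = -16 + \frac{16 Q}{8 + Y + 4 Q}$ ($n{\left(Y,Q \right)} = -16 + 8 \frac{Q + Q}{Y + 4 \left(2 + Q\right)} = -16 + 8 \frac{2 Q}{Y + \left(8 + 4 Q\right)} = -16 + 8 \frac{2 Q}{8 + Y + 4 Q} = -16 + \frac{16 Q}{8 + Y + 4 Q}$)
$o = -77$ ($o = -32 - 45 = -77$)
$o j{\left(n{\left(-5,- \frac{4}{6} \right)} \right)} = \left(-77\right) 21 = -1617$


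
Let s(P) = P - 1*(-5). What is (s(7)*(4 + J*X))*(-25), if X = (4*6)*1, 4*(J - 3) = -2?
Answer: -19200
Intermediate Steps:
J = 5/2 (J = 3 + (¼)*(-2) = 3 - ½ = 5/2 ≈ 2.5000)
X = 24 (X = 24*1 = 24)
s(P) = 5 + P (s(P) = P + 5 = 5 + P)
(s(7)*(4 + J*X))*(-25) = ((5 + 7)*(4 + (5/2)*24))*(-25) = (12*(4 + 60))*(-25) = (12*64)*(-25) = 768*(-25) = -19200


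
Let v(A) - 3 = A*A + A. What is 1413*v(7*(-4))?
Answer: 1072467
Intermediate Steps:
v(A) = 3 + A + A² (v(A) = 3 + (A*A + A) = 3 + (A² + A) = 3 + (A + A²) = 3 + A + A²)
1413*v(7*(-4)) = 1413*(3 + 7*(-4) + (7*(-4))²) = 1413*(3 - 28 + (-28)²) = 1413*(3 - 28 + 784) = 1413*759 = 1072467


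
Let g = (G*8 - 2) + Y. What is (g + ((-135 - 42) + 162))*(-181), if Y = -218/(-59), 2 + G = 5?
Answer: -114211/59 ≈ -1935.8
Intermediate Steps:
G = 3 (G = -2 + 5 = 3)
Y = 218/59 (Y = -218*(-1/59) = 218/59 ≈ 3.6949)
g = 1516/59 (g = (3*8 - 2) + 218/59 = (24 - 2) + 218/59 = 22 + 218/59 = 1516/59 ≈ 25.695)
(g + ((-135 - 42) + 162))*(-181) = (1516/59 + ((-135 - 42) + 162))*(-181) = (1516/59 + (-177 + 162))*(-181) = (1516/59 - 15)*(-181) = (631/59)*(-181) = -114211/59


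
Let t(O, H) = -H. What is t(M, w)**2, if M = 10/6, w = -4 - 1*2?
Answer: 36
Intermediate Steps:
w = -6 (w = -4 - 2 = -6)
M = 5/3 (M = 10*(1/6) = 5/3 ≈ 1.6667)
t(M, w)**2 = (-1*(-6))**2 = 6**2 = 36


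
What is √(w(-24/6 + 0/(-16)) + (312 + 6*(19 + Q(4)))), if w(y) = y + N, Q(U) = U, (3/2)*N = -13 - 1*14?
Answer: 2*√107 ≈ 20.688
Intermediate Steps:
N = -18 (N = 2*(-13 - 1*14)/3 = 2*(-13 - 14)/3 = (⅔)*(-27) = -18)
w(y) = -18 + y (w(y) = y - 18 = -18 + y)
√(w(-24/6 + 0/(-16)) + (312 + 6*(19 + Q(4)))) = √((-18 + (-24/6 + 0/(-16))) + (312 + 6*(19 + 4))) = √((-18 + (-24*⅙ + 0*(-1/16))) + (312 + 6*23)) = √((-18 + (-4 + 0)) + (312 + 138)) = √((-18 - 4) + 450) = √(-22 + 450) = √428 = 2*√107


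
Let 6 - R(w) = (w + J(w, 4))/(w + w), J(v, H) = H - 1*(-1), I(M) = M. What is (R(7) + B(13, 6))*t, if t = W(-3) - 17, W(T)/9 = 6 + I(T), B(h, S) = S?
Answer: 780/7 ≈ 111.43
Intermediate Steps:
J(v, H) = 1 + H (J(v, H) = H + 1 = 1 + H)
W(T) = 54 + 9*T (W(T) = 9*(6 + T) = 54 + 9*T)
R(w) = 6 - (5 + w)/(2*w) (R(w) = 6 - (w + (1 + 4))/(w + w) = 6 - (w + 5)/(2*w) = 6 - (5 + w)*1/(2*w) = 6 - (5 + w)/(2*w))
t = 10 (t = (54 + 9*(-3)) - 17 = (54 - 27) - 17 = 27 - 17 = 10)
(R(7) + B(13, 6))*t = ((½)*(-5 + 11*7)/7 + 6)*10 = ((½)*(⅐)*(-5 + 77) + 6)*10 = ((½)*(⅐)*72 + 6)*10 = (36/7 + 6)*10 = (78/7)*10 = 780/7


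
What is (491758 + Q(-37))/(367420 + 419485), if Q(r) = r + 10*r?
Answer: 70193/112415 ≈ 0.62441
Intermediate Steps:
Q(r) = 11*r
(491758 + Q(-37))/(367420 + 419485) = (491758 + 11*(-37))/(367420 + 419485) = (491758 - 407)/786905 = 491351*(1/786905) = 70193/112415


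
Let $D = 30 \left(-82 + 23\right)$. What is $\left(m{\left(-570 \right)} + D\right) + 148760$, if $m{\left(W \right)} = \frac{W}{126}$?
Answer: $\frac{3086695}{21} \approx 1.4699 \cdot 10^{5}$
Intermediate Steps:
$m{\left(W \right)} = \frac{W}{126}$ ($m{\left(W \right)} = W \frac{1}{126} = \frac{W}{126}$)
$D = -1770$ ($D = 30 \left(-59\right) = -1770$)
$\left(m{\left(-570 \right)} + D\right) + 148760 = \left(\frac{1}{126} \left(-570\right) - 1770\right) + 148760 = \left(- \frac{95}{21} - 1770\right) + 148760 = - \frac{37265}{21} + 148760 = \frac{3086695}{21}$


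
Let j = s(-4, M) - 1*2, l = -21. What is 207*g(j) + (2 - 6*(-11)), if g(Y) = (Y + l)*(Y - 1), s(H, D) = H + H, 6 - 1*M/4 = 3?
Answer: 70655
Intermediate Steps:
M = 12 (M = 24 - 4*3 = 24 - 12 = 12)
s(H, D) = 2*H
j = -10 (j = 2*(-4) - 1*2 = -8 - 2 = -10)
g(Y) = (-1 + Y)*(-21 + Y) (g(Y) = (Y - 21)*(Y - 1) = (-21 + Y)*(-1 + Y) = (-1 + Y)*(-21 + Y))
207*g(j) + (2 - 6*(-11)) = 207*(21 + (-10)² - 22*(-10)) + (2 - 6*(-11)) = 207*(21 + 100 + 220) + (2 + 66) = 207*341 + 68 = 70587 + 68 = 70655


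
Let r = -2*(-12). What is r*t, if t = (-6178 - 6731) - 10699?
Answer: -566592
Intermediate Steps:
t = -23608 (t = -12909 - 10699 = -23608)
r = 24
r*t = 24*(-23608) = -566592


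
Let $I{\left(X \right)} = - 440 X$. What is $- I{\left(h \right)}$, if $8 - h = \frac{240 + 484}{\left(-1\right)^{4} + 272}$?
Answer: $\frac{642400}{273} \approx 2353.1$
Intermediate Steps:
$h = \frac{1460}{273}$ ($h = 8 - \frac{240 + 484}{\left(-1\right)^{4} + 272} = 8 - \frac{724}{1 + 272} = 8 - \frac{724}{273} = \frac{1460}{273} \approx 5.348$)
$- I{\left(h \right)} = - \frac{\left(-440\right) 1460}{273} = \left(-1\right) \left(- \frac{642400}{273}\right) = \frac{642400}{273}$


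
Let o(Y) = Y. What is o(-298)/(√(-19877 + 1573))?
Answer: 149*I*√286/1144 ≈ 2.2026*I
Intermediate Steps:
o(-298)/(√(-19877 + 1573)) = -298/√(-19877 + 1573) = -298*(-I*√286/2288) = -(-149)*I*√286/1144 = 149*I*√286/1144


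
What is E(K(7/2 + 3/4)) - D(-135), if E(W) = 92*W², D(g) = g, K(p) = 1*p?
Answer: 7187/4 ≈ 1796.8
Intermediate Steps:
K(p) = p
E(K(7/2 + 3/4)) - D(-135) = 92*(7/2 + 3/4)² - 1*(-135) = 92*(7*(½) + 3*(¼))² + 135 = 92*(7/2 + ¾)² + 135 = 92*(17/4)² + 135 = 92*(289/16) + 135 = 6647/4 + 135 = 7187/4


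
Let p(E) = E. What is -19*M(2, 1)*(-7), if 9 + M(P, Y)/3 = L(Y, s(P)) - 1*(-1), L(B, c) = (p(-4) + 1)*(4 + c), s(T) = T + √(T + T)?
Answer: -12768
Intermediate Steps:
s(T) = T + √2*√T (s(T) = T + √(2*T) = T + √2*√T)
L(B, c) = -12 - 3*c (L(B, c) = (-4 + 1)*(4 + c) = -3*(4 + c) = -12 - 3*c)
M(P, Y) = -60 - 9*P - 9*√2*√P (M(P, Y) = -27 + 3*((-12 - 3*(P + √2*√P)) - 1*(-1)) = -27 + 3*((-12 + (-3*P - 3*√2*√P)) + 1) = -27 + 3*((-12 - 3*P - 3*√2*√P) + 1) = -27 + 3*(-11 - 3*P - 3*√2*√P) = -27 + (-33 - 9*P - 9*√2*√P) = -60 - 9*P - 9*√2*√P)
-19*M(2, 1)*(-7) = -19*(-60 - 9*2 - 9*√2*√2)*(-7) = -19*(-60 - 18 - 18)*(-7) = -19*(-96)*(-7) = 1824*(-7) = -12768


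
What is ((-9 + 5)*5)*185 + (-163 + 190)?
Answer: -3673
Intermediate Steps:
((-9 + 5)*5)*185 + (-163 + 190) = -4*5*185 + 27 = -20*185 + 27 = -3700 + 27 = -3673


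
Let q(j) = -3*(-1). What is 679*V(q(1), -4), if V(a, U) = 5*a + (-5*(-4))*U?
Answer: -44135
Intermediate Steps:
q(j) = 3
V(a, U) = 5*a + 20*U
679*V(q(1), -4) = 679*(5*3 + 20*(-4)) = 679*(15 - 80) = 679*(-65) = -44135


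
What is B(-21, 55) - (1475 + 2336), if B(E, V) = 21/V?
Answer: -209584/55 ≈ -3810.6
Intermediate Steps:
B(-21, 55) - (1475 + 2336) = 21/55 - (1475 + 2336) = 21*(1/55) - 1*3811 = 21/55 - 3811 = -209584/55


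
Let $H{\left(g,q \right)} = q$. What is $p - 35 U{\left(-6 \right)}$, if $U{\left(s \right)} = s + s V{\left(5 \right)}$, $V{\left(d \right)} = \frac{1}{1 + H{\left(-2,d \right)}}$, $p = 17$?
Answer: $262$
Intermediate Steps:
$V{\left(d \right)} = \frac{1}{1 + d}$
$U{\left(s \right)} = \frac{7 s}{6}$ ($U{\left(s \right)} = s + \frac{s}{1 + 5} = s + \frac{s}{6} = \frac{7 s}{6}$)
$p - 35 U{\left(-6 \right)} = 17 - 35 \cdot \frac{7}{6} \left(-6\right) = 17 - -245 = 17 + 245 = 262$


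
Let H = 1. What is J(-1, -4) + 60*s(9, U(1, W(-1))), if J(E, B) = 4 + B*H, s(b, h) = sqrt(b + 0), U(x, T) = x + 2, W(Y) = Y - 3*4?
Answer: 180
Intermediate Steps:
W(Y) = -12 + Y (W(Y) = Y - 12 = -12 + Y)
U(x, T) = 2 + x
s(b, h) = sqrt(b)
J(E, B) = 4 + B (J(E, B) = 4 + B*1 = 4 + B)
J(-1, -4) + 60*s(9, U(1, W(-1))) = (4 - 4) + 60*sqrt(9) = 0 + 60*3 = 0 + 180 = 180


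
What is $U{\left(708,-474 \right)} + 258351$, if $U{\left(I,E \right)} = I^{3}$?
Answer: $355153263$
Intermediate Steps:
$U{\left(708,-474 \right)} + 258351 = 708^{3} + 258351 = 354894912 + 258351 = 355153263$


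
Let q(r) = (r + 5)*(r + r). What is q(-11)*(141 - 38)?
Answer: 13596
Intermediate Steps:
q(r) = 2*r*(5 + r) (q(r) = (5 + r)*(2*r) = 2*r*(5 + r))
q(-11)*(141 - 38) = (2*(-11)*(5 - 11))*(141 - 38) = (2*(-11)*(-6))*103 = 132*103 = 13596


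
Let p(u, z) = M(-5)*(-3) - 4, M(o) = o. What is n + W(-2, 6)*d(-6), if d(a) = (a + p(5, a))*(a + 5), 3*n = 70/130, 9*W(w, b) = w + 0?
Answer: 151/117 ≈ 1.2906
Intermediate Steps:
W(w, b) = w/9 (W(w, b) = (w + 0)/9 = w/9)
n = 7/39 (n = (70/130)/3 = (70*(1/130))/3 = (⅓)*(7/13) = 7/39 ≈ 0.17949)
p(u, z) = 11 (p(u, z) = -5*(-3) - 4 = 15 - 4 = 11)
d(a) = (5 + a)*(11 + a) (d(a) = (a + 11)*(a + 5) = (11 + a)*(5 + a) = (5 + a)*(11 + a))
n + W(-2, 6)*d(-6) = 7/39 + ((⅑)*(-2))*(55 + (-6)² + 16*(-6)) = 7/39 - 2*(55 + 36 - 96)/9 = 7/39 - 2/9*(-5) = 7/39 + 10/9 = 151/117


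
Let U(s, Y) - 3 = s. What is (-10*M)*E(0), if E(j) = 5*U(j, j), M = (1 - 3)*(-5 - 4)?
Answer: -2700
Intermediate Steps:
U(s, Y) = 3 + s
M = 18 (M = -2*(-9) = 18)
E(j) = 15 + 5*j (E(j) = 5*(3 + j) = 15 + 5*j)
(-10*M)*E(0) = (-10*18)*(15 + 5*0) = -180*(15 + 0) = -180*15 = -2700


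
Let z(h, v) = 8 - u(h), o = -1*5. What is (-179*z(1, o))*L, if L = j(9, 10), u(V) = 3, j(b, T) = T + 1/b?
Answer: -81445/9 ≈ -9049.4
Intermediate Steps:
o = -5
L = 91/9 (L = 10 + 1/9 = 10 + ⅑ = 91/9 ≈ 10.111)
z(h, v) = 5 (z(h, v) = 8 - 1*3 = 8 - 3 = 5)
(-179*z(1, o))*L = -179*5*(91/9) = -895*91/9 = -81445/9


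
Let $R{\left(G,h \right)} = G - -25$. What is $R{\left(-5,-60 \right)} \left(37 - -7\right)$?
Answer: $880$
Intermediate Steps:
$R{\left(G,h \right)} = 25 + G$ ($R{\left(G,h \right)} = G + 25 = 25 + G$)
$R{\left(-5,-60 \right)} \left(37 - -7\right) = \left(25 - 5\right) \left(37 - -7\right) = 20 \left(37 + 7\right) = 20 \cdot 44 = 880$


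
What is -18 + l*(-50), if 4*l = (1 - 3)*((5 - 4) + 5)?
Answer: 132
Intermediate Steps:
l = -3 (l = ((1 - 3)*((5 - 4) + 5))/4 = (-2*(1 + 5))/4 = (-2*6)/4 = (¼)*(-12) = -3)
-18 + l*(-50) = -18 - 3*(-50) = -18 + 150 = 132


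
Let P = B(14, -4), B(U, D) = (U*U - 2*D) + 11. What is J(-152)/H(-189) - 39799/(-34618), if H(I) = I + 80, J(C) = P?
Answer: -3104779/3773362 ≈ -0.82281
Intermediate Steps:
B(U, D) = 11 + U² - 2*D (B(U, D) = (U² - 2*D) + 11 = 11 + U² - 2*D)
P = 215 (P = 11 + 14² - 2*(-4) = 11 + 196 + 8 = 215)
J(C) = 215
H(I) = 80 + I
J(-152)/H(-189) - 39799/(-34618) = 215/(80 - 189) - 39799/(-34618) = 215/(-109) - 39799*(-1/34618) = 215*(-1/109) + 39799/34618 = -215/109 + 39799/34618 = -3104779/3773362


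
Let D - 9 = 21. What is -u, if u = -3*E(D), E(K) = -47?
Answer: -141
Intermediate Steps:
D = 30 (D = 9 + 21 = 30)
u = 141 (u = -3*(-47) = 141)
-u = -1*141 = -141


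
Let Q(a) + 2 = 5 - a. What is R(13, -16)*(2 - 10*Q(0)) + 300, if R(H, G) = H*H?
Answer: -4432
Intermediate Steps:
R(H, G) = H**2
Q(a) = 3 - a (Q(a) = -2 + (5 - a) = 3 - a)
R(13, -16)*(2 - 10*Q(0)) + 300 = 13**2*(2 - 10*(3 - 1*0)) + 300 = 169*(2 - 10*(3 + 0)) + 300 = 169*(2 - 10*3) + 300 = 169*(2 - 30) + 300 = 169*(-28) + 300 = -4732 + 300 = -4432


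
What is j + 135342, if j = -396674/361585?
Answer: 48937240396/361585 ≈ 1.3534e+5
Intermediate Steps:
j = -396674/361585 (j = -396674*1/361585 = -396674/361585 ≈ -1.0970)
j + 135342 = -396674/361585 + 135342 = 48937240396/361585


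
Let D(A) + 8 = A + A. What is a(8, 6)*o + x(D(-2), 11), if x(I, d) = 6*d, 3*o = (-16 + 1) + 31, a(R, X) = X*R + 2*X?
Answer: 386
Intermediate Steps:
a(R, X) = 2*X + R*X (a(R, X) = R*X + 2*X = 2*X + R*X)
D(A) = -8 + 2*A (D(A) = -8 + (A + A) = -8 + 2*A)
o = 16/3 (o = ((-16 + 1) + 31)/3 = (-15 + 31)/3 = (1/3)*16 = 16/3 ≈ 5.3333)
a(8, 6)*o + x(D(-2), 11) = (6*(2 + 8))*(16/3) + 6*11 = (6*10)*(16/3) + 66 = 60*(16/3) + 66 = 320 + 66 = 386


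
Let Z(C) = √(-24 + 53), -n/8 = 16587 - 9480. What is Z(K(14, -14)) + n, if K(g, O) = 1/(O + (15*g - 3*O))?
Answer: -56856 + √29 ≈ -56851.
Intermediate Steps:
n = -56856 (n = -8*(16587 - 9480) = -8*7107 = -56856)
K(g, O) = 1/(-2*O + 15*g) (K(g, O) = 1/(O + (-3*O + 15*g)) = 1/(-2*O + 15*g))
Z(C) = √29
Z(K(14, -14)) + n = √29 - 56856 = -56856 + √29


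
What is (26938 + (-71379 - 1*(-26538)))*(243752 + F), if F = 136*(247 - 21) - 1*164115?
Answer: -1976007819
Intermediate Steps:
F = -133379 (F = 136*226 - 164115 = 30736 - 164115 = -133379)
(26938 + (-71379 - 1*(-26538)))*(243752 + F) = (26938 + (-71379 - 1*(-26538)))*(243752 - 133379) = (26938 + (-71379 + 26538))*110373 = (26938 - 44841)*110373 = -17903*110373 = -1976007819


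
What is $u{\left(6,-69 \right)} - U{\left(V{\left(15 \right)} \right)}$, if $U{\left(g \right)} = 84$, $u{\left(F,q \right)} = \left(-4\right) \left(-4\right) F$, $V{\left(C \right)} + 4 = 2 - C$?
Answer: $12$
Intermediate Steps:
$V{\left(C \right)} = -2 - C$ ($V{\left(C \right)} = -4 - \left(-2 + C\right) = -2 - C$)
$u{\left(F,q \right)} = 16 F$
$u{\left(6,-69 \right)} - U{\left(V{\left(15 \right)} \right)} = 16 \cdot 6 - 84 = 96 - 84 = 12$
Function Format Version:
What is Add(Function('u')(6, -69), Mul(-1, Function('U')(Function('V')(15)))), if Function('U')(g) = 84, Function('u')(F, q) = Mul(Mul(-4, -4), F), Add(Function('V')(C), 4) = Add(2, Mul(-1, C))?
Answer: 12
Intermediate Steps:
Function('V')(C) = Add(-2, Mul(-1, C)) (Function('V')(C) = Add(-4, Add(2, Mul(-1, C))) = Add(-2, Mul(-1, C)))
Function('u')(F, q) = Mul(16, F)
Add(Function('u')(6, -69), Mul(-1, Function('U')(Function('V')(15)))) = Add(Mul(16, 6), Mul(-1, 84)) = Add(96, -84) = 12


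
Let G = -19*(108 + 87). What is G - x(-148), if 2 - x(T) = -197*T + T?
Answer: 25301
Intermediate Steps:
G = -3705 (G = -19*195 = -3705)
x(T) = 2 + 196*T (x(T) = 2 - (-197*T + T) = 2 - (-196)*T = 2 + 196*T)
G - x(-148) = -3705 - (2 + 196*(-148)) = -3705 - (2 - 29008) = -3705 - 1*(-29006) = -3705 + 29006 = 25301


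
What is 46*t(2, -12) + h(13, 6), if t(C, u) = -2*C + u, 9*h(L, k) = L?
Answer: -6611/9 ≈ -734.56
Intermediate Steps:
h(L, k) = L/9
t(C, u) = u - 2*C
46*t(2, -12) + h(13, 6) = 46*(-12 - 2*2) + (⅑)*13 = 46*(-12 - 4) + 13/9 = 46*(-16) + 13/9 = -736 + 13/9 = -6611/9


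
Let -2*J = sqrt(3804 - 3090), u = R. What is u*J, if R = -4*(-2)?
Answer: -4*sqrt(714) ≈ -106.88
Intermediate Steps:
R = 8
u = 8
J = -sqrt(714)/2 (J = -sqrt(3804 - 3090)/2 = -sqrt(714)/2 ≈ -13.360)
u*J = 8*(-sqrt(714)/2) = -4*sqrt(714)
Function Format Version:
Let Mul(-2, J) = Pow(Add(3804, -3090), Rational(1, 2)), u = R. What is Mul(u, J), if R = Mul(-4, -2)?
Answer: Mul(-4, Pow(714, Rational(1, 2))) ≈ -106.88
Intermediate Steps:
R = 8
u = 8
J = Mul(Rational(-1, 2), Pow(714, Rational(1, 2))) (J = Mul(Rational(-1, 2), Pow(Add(3804, -3090), Rational(1, 2))) = Mul(Rational(-1, 2), Pow(714, Rational(1, 2))) ≈ -13.360)
Mul(u, J) = Mul(8, Mul(Rational(-1, 2), Pow(714, Rational(1, 2)))) = Mul(-4, Pow(714, Rational(1, 2)))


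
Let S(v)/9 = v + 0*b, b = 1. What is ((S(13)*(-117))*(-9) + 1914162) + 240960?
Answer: 2278323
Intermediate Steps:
S(v) = 9*v (S(v) = 9*(v + 0*1) = 9*(v + 0) = 9*v)
((S(13)*(-117))*(-9) + 1914162) + 240960 = (((9*13)*(-117))*(-9) + 1914162) + 240960 = ((117*(-117))*(-9) + 1914162) + 240960 = (-13689*(-9) + 1914162) + 240960 = (123201 + 1914162) + 240960 = 2037363 + 240960 = 2278323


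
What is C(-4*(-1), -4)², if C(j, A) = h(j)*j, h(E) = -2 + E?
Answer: 64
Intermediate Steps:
C(j, A) = j*(-2 + j) (C(j, A) = (-2 + j)*j = j*(-2 + j))
C(-4*(-1), -4)² = ((-4*(-1))*(-2 - 4*(-1)))² = (4*(-2 + 4))² = (4*2)² = 8² = 64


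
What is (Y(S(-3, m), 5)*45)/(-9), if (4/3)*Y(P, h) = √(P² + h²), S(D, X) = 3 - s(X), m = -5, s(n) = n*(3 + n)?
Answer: -15*√74/4 ≈ -32.259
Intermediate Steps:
S(D, X) = 3 - X*(3 + X)
Y(P, h) = 3*√(P² + h²)/4
(Y(S(-3, m), 5)*45)/(-9) = ((3*√((3 - 1*(-5)*(3 - 5))² + 5²)/4)*45)/(-9) = ((3*√((3 - 1*(-5)*(-2))² + 25)/4)*45)*(-⅑) = ((3*√((3 - 10)² + 25)/4)*45)*(-⅑) = ((3*√((-7)² + 25)/4)*45)*(-⅑) = ((3*√(49 + 25)/4)*45)*(-⅑) = ((3*√74/4)*45)*(-⅑) = (135*√74/4)*(-⅑) = -15*√74/4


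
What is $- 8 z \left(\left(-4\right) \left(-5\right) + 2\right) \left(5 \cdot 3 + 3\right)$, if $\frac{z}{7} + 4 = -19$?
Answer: $510048$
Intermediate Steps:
$z = -161$ ($z = -28 + 7 \left(-19\right) = -28 - 133 = -161$)
$- 8 z \left(\left(-4\right) \left(-5\right) + 2\right) \left(5 \cdot 3 + 3\right) = \left(-8\right) \left(-161\right) \left(\left(-4\right) \left(-5\right) + 2\right) \left(5 \cdot 3 + 3\right) = 1288 \left(20 + 2\right) \left(15 + 3\right) = 1288 \cdot 22 \cdot 18 = 1288 \cdot 396 = 510048$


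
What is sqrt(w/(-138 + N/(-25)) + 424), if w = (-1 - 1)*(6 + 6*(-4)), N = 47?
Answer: 2*sqrt(1295488129)/3497 ≈ 20.585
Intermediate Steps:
w = 36 (w = -2*(6 - 24) = -2*(-18) = 36)
sqrt(w/(-138 + N/(-25)) + 424) = sqrt(36/(-138 + 47/(-25)) + 424) = sqrt(36/(-138 + 47*(-1/25)) + 424) = sqrt(36/(-138 - 47/25) + 424) = sqrt(36/(-3497/25) + 424) = sqrt(-25/3497*36 + 424) = sqrt(-900/3497 + 424) = sqrt(1481828/3497) = 2*sqrt(1295488129)/3497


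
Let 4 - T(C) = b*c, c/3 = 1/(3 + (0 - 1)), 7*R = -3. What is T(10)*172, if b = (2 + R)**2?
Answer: 2494/49 ≈ 50.898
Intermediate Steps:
R = -3/7 (R = (1/7)*(-3) = -3/7 ≈ -0.42857)
b = 121/49 (b = (2 - 3/7)**2 = (11/7)**2 = 121/49 ≈ 2.4694)
c = 3/2 (c = 3/(3 + (0 - 1)) = 3/(3 - 1) = 3/2 ≈ 1.5000)
T(C) = 29/98 (T(C) = 4 - 121*3/(49*2) = 4 - 1*363/98 = 4 - 363/98 = 29/98)
T(10)*172 = (29/98)*172 = 2494/49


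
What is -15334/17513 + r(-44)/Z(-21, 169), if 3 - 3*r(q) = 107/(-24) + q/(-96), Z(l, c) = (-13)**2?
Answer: -7651747/8879091 ≈ -0.86177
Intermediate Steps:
Z(l, c) = 169
r(q) = 179/72 + q/288 (r(q) = 1 - (107/(-24) + q/(-96))/3 = 1 - (107*(-1/24) + q*(-1/96))/3 = 1 - (-107/24 - q/96)/3 = 1 + (107/72 + q/288) = 179/72 + q/288)
-15334/17513 + r(-44)/Z(-21, 169) = -15334/17513 + (179/72 + (1/288)*(-44))/169 = -15334*1/17513 + (179/72 - 11/72)*(1/169) = -15334/17513 + (7/3)*(1/169) = -15334/17513 + 7/507 = -7651747/8879091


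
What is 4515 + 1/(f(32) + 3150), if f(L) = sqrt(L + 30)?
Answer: 22399905360/4961219 - sqrt(62)/9922438 ≈ 4515.0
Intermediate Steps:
f(L) = sqrt(30 + L)
4515 + 1/(f(32) + 3150) = 4515 + 1/(sqrt(30 + 32) + 3150) = 4515 + 1/(sqrt(62) + 3150) = 4515 + 1/(3150 + sqrt(62))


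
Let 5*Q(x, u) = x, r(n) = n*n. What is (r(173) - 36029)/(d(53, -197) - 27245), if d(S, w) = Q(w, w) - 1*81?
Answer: 30500/136827 ≈ 0.22291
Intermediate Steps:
r(n) = n²
Q(x, u) = x/5
d(S, w) = -81 + w/5 (d(S, w) = w/5 - 1*81 = w/5 - 81 = -81 + w/5)
(r(173) - 36029)/(d(53, -197) - 27245) = (173² - 36029)/((-81 + (⅕)*(-197)) - 27245) = (29929 - 36029)/((-81 - 197/5) - 27245) = -6100/(-602/5 - 27245) = -6100/(-136827/5) = -6100*(-5/136827) = 30500/136827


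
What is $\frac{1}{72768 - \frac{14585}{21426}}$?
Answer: $\frac{21426}{1559112583} \approx 1.3742 \cdot 10^{-5}$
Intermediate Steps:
$\frac{1}{72768 - \frac{14585}{21426}} = \frac{1}{\frac{1559112583}{21426}} = \frac{21426}{1559112583}$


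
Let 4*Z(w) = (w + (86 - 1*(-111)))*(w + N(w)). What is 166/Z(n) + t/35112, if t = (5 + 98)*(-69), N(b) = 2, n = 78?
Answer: -251969/1463000 ≈ -0.17223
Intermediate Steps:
Z(w) = (2 + w)*(197 + w)/4 (Z(w) = ((w + (86 - 1*(-111)))*(w + 2))/4 = ((w + (86 + 111))*(2 + w))/4 = ((w + 197)*(2 + w))/4 = ((197 + w)*(2 + w))/4 = ((2 + w)*(197 + w))/4 = (2 + w)*(197 + w)/4)
t = -7107 (t = 103*(-69) = -7107)
166/Z(n) + t/35112 = 166/(197/2 + (¼)*78² + (199/4)*78) - 7107/35112 = 166/(197/2 + (¼)*6084 + 7761/2) - 7107*1/35112 = 166/(197/2 + 1521 + 7761/2) - 2369/11704 = 166/5500 - 2369/11704 = 166*(1/5500) - 2369/11704 = 83/2750 - 2369/11704 = -251969/1463000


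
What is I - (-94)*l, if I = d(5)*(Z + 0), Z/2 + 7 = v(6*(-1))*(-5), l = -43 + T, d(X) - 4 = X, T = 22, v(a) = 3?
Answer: -2370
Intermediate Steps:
d(X) = 4 + X
l = -21 (l = -43 + 22 = -21)
Z = -44 (Z = -14 + 2*(3*(-5)) = -14 + 2*(-15) = -14 - 30 = -44)
I = -396 (I = (4 + 5)*(-44 + 0) = 9*(-44) = -396)
I - (-94)*l = -396 - (-94)*(-21) = -396 - 94*21 = -396 - 1974 = -2370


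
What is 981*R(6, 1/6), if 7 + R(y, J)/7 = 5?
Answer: -13734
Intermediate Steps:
R(y, J) = -14 (R(y, J) = -49 + 7*5 = -49 + 35 = -14)
981*R(6, 1/6) = 981*(-14) = -13734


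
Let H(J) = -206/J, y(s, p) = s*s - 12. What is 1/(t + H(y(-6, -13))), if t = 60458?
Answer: 12/725393 ≈ 1.6543e-5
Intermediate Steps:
y(s, p) = -12 + s² (y(s, p) = s² - 12 = -12 + s²)
1/(t + H(y(-6, -13))) = 1/(60458 - 206/(-12 + (-6)²)) = 1/(60458 - 206/(-12 + 36)) = 1/(60458 - 206/24) = 1/(60458 - 206*1/24) = 1/(60458 - 103/12) = 1/(725393/12) = 12/725393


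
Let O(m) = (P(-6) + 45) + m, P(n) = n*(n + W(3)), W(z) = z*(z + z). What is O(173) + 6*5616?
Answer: 33842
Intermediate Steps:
W(z) = 2*z² (W(z) = z*(2*z) = 2*z²)
P(n) = n*(18 + n) (P(n) = n*(n + 2*3²) = n*(n + 2*9) = n*(n + 18) = n*(18 + n))
O(m) = -27 + m (O(m) = (-6*(18 - 6) + 45) + m = (-6*12 + 45) + m = (-72 + 45) + m = -27 + m)
O(173) + 6*5616 = (-27 + 173) + 6*5616 = 146 + 33696 = 33842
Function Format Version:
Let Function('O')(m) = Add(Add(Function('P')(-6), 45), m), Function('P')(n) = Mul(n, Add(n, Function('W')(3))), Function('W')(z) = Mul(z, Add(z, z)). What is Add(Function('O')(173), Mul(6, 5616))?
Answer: 33842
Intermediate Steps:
Function('W')(z) = Mul(2, Pow(z, 2)) (Function('W')(z) = Mul(z, Mul(2, z)) = Mul(2, Pow(z, 2)))
Function('P')(n) = Mul(n, Add(18, n)) (Function('P')(n) = Mul(n, Add(n, Mul(2, Pow(3, 2)))) = Mul(n, Add(n, Mul(2, 9))) = Mul(n, Add(n, 18)) = Mul(n, Add(18, n)))
Function('O')(m) = Add(-27, m) (Function('O')(m) = Add(Add(Mul(-6, Add(18, -6)), 45), m) = Add(Add(Mul(-6, 12), 45), m) = Add(Add(-72, 45), m) = Add(-27, m))
Add(Function('O')(173), Mul(6, 5616)) = Add(Add(-27, 173), Mul(6, 5616)) = Add(146, 33696) = 33842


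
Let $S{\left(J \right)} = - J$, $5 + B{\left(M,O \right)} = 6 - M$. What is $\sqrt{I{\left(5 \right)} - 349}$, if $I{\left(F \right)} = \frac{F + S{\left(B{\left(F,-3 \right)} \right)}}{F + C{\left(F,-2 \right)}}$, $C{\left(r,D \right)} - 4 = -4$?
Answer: $\frac{2 i \sqrt{2170}}{5} \approx 18.633 i$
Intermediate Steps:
$B{\left(M,O \right)} = 1 - M$ ($B{\left(M,O \right)} = -5 - \left(-6 + M\right) = 1 - M$)
$C{\left(r,D \right)} = 0$ ($C{\left(r,D \right)} = 4 - 4 = 0$)
$I{\left(F \right)} = \frac{-1 + 2 F}{F}$ ($I{\left(F \right)} = \frac{F - \left(1 - F\right)}{F + 0} = \frac{F + \left(-1 + F\right)}{F} = \frac{-1 + 2 F}{F}$)
$\sqrt{I{\left(5 \right)} - 349} = \sqrt{\left(2 - \frac{1}{5}\right) - 349} = \sqrt{\frac{9}{5} - 349} = \sqrt{- \frac{1736}{5}} = \frac{2 i \sqrt{2170}}{5}$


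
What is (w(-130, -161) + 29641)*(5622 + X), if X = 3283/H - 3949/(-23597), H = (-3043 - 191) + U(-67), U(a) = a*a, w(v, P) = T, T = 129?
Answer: 991779536606664/5922847 ≈ 1.6745e+8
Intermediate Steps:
w(v, P) = 129
U(a) = a²
H = 1255 (H = (-3043 - 191) + (-67)² = -3234 + 4489 = 1255)
X = 82424946/29614235 (X = 3283/1255 - 3949/(-23597) = 3283*(1/1255) - 3949*(-1/23597) = 3283/1255 + 3949/23597 = 82424946/29614235 ≈ 2.7833)
(w(-130, -161) + 29641)*(5622 + X) = (129 + 29641)*(5622 + 82424946/29614235) = 29770*(166573654116/29614235) = 991779536606664/5922847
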